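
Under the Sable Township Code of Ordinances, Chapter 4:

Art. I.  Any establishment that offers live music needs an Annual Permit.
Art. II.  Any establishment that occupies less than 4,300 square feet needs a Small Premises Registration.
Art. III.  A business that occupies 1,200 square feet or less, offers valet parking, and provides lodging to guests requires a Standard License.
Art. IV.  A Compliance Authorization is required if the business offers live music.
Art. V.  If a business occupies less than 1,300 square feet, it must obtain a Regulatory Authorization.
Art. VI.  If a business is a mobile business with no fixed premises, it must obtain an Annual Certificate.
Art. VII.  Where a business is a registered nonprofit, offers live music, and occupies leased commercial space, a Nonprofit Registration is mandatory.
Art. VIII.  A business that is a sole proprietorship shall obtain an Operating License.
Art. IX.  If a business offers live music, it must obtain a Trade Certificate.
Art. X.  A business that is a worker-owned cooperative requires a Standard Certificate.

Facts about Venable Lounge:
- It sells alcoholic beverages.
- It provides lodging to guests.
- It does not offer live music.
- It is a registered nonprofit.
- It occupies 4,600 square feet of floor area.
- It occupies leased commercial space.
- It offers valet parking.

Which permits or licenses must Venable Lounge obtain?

Art. I. does not offer live music → Annual Permit not required.
Art. II. floor area 4,600 square feet ≥ 4,300 square feet → Small Premises Registration not required.
Art. III. floor area 4,600 square feet > 1,200 square feet; offers valet parking; provides lodging to guests → Standard License not required.
Art. IV. does not offer live music → Compliance Authorization not required.
Art. V. floor area 4,600 square feet ≥ 1,300 square feet → Regulatory Authorization not required.
Art. VI. occupies leased commercial space (not: is a mobile business with no fixed premises) → Annual Certificate not required.
Art. VII. is a registered nonprofit; does not offer live music; occupies leased commercial space → Nonprofit Registration not required.
Art. VIII. is a registered nonprofit (not: is a sole proprietorship) → Operating License not required.
Art. IX. does not offer live music → Trade Certificate not required.
Art. X. is a registered nonprofit (not: is a worker-owned cooperative) → Standard Certificate not required.

None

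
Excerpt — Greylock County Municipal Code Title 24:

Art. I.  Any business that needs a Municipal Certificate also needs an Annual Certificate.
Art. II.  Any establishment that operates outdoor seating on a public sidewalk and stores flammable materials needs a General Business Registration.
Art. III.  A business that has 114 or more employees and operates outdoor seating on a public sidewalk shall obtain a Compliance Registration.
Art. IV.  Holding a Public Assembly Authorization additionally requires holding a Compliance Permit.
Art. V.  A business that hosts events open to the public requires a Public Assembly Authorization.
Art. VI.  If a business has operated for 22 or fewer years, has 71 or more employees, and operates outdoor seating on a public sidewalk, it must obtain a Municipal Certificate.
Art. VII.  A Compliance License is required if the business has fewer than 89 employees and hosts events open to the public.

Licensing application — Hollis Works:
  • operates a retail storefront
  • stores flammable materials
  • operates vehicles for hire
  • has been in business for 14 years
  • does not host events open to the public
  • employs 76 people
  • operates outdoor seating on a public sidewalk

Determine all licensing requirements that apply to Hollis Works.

Art. I. Municipal Certificate is required → Annual Certificate also required.
Art. II. operates outdoor seating on a public sidewalk; stores flammable materials → General Business Registration required.
Art. III. employees 76 < 114; operates outdoor seating on a public sidewalk → Compliance Registration not required.
Art. IV. Public Assembly Authorization is not required → no effect.
Art. V. does not host events open to the public → Public Assembly Authorization not required.
Art. VI. years in business 14 ≤ 22; employees 76 ≥ 71; operates outdoor seating on a public sidewalk → Municipal Certificate required.
Art. VII. employees 76 < 89; does not host events open to the public → Compliance License not required.

Annual Certificate, General Business Registration, Municipal Certificate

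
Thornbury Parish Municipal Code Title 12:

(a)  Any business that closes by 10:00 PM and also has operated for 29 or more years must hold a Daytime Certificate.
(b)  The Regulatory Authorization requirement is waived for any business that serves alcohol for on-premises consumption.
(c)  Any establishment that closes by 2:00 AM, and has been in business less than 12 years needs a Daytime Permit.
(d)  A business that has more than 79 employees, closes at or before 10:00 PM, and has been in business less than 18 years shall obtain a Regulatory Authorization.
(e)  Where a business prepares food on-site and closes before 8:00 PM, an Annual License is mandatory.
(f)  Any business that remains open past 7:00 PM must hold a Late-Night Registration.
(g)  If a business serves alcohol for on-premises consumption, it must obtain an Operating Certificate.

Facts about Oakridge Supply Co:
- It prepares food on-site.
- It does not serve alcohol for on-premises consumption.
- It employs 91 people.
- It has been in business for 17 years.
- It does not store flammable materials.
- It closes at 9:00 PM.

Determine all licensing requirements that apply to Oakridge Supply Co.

Late-Night Registration, Regulatory Authorization

(a) closes 9:00 PM, at/before 10:00 PM; years in business 17 < 29 → Daytime Certificate not required.
(b) does not serve alcohol for on-premises consumption → Regulatory Authorization exemption does not apply.
(c) closes 9:00 PM, at/before 2:00 AM; years in business 17 ≥ 12 → Daytime Permit not required.
(d) employees 91 > 79; closes 9:00 PM, at/before 10:00 PM; years in business 17 < 18 → Regulatory Authorization required.
(e) prepares food on-site; closes 9:00 PM, after 8:00 PM → Annual License not required.
(f) closes 9:00 PM, after 7:00 PM → Late-Night Registration required.
(g) does not serve alcohol for on-premises consumption → Operating Certificate not required.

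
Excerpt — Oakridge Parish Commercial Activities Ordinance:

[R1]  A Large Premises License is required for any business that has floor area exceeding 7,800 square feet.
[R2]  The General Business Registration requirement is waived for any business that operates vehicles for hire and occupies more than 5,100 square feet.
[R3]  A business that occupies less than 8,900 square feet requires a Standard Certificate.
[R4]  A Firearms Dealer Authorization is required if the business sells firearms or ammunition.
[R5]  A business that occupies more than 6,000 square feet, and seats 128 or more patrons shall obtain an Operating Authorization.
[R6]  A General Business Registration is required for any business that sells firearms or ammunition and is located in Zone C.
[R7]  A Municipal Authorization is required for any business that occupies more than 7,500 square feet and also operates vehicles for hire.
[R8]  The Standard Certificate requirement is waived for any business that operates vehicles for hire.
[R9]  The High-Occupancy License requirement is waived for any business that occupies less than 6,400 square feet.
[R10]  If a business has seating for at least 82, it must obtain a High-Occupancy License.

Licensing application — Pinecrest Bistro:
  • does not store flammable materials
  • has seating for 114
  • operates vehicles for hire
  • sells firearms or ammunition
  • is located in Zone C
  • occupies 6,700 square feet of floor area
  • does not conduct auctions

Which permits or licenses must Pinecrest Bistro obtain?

[R1] floor area 6,700 square feet ≤ 7,800 square feet → Large Premises License not required.
[R2] operates vehicles for hire; floor area 6,700 square feet > 5,100 square feet → exempt from General Business Registration.
[R3] floor area 6,700 square feet < 8,900 square feet → Standard Certificate required.
[R4] sells firearms or ammunition → Firearms Dealer Authorization required.
[R5] floor area 6,700 square feet > 6,000 square feet; seating 114 < 128 → Operating Authorization not required.
[R6] sells firearms or ammunition; is located in Zone C → General Business Registration required.
[R7] floor area 6,700 square feet ≤ 7,500 square feet; operates vehicles for hire → Municipal Authorization not required.
[R8] operates vehicles for hire → exempt from Standard Certificate.
[R9] floor area 6,700 square feet ≥ 6,400 square feet → High-Occupancy License exemption does not apply.
[R10] seating 114 ≥ 82 → High-Occupancy License required.

Firearms Dealer Authorization, High-Occupancy License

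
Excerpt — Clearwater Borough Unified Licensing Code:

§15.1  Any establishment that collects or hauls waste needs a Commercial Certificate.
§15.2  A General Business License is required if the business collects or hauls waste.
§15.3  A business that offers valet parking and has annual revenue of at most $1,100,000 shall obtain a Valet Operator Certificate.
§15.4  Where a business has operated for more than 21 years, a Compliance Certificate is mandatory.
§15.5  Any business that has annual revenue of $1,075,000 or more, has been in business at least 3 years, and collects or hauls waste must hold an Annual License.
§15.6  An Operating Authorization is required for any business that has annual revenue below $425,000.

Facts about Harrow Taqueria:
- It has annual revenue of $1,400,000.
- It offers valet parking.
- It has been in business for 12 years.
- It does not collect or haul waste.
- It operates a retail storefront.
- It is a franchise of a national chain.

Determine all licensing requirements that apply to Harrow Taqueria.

§15.1 does not collect or haul waste → Commercial Certificate not required.
§15.2 does not collect or haul waste → General Business License not required.
§15.3 offers valet parking; revenue $1,400,000 > $1,100,000 → Valet Operator Certificate not required.
§15.4 years in business 12 ≤ 21 → Compliance Certificate not required.
§15.5 revenue $1,400,000 ≥ $1,075,000; years in business 12 ≥ 3; does not collect or haul waste → Annual License not required.
§15.6 revenue $1,400,000 ≥ $425,000 → Operating Authorization not required.

None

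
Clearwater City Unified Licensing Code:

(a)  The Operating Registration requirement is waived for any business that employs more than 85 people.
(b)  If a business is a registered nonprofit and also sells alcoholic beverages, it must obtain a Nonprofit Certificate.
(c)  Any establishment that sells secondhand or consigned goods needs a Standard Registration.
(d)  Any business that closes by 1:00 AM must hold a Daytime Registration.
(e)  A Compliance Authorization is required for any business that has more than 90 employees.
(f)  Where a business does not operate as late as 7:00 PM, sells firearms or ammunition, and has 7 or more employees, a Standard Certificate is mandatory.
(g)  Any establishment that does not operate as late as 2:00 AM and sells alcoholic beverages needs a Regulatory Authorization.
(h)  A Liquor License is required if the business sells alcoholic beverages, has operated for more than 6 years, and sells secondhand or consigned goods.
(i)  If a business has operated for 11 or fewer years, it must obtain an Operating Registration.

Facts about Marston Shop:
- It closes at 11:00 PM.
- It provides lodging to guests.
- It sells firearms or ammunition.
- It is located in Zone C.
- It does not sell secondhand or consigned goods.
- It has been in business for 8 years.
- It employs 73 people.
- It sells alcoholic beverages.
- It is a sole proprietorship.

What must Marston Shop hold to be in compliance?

Daytime Registration, Operating Registration, Regulatory Authorization

(a) employees 73 ≤ 85 → Operating Registration exemption does not apply.
(b) is a sole proprietorship (not: is a registered nonprofit); sells alcoholic beverages → Nonprofit Certificate not required.
(c) does not sell secondhand or consigned goods → Standard Registration not required.
(d) closes 11:00 PM, at/before 1:00 AM → Daytime Registration required.
(e) employees 73 ≤ 90 → Compliance Authorization not required.
(f) closes 11:00 PM, after 7:00 PM; sells firearms or ammunition; employees 73 ≥ 7 → Standard Certificate not required.
(g) closes 11:00 PM, at/before 2:00 AM; sells alcoholic beverages → Regulatory Authorization required.
(h) sells alcoholic beverages; years in business 8 > 6; does not sell secondhand or consigned goods → Liquor License not required.
(i) years in business 8 ≤ 11 → Operating Registration required.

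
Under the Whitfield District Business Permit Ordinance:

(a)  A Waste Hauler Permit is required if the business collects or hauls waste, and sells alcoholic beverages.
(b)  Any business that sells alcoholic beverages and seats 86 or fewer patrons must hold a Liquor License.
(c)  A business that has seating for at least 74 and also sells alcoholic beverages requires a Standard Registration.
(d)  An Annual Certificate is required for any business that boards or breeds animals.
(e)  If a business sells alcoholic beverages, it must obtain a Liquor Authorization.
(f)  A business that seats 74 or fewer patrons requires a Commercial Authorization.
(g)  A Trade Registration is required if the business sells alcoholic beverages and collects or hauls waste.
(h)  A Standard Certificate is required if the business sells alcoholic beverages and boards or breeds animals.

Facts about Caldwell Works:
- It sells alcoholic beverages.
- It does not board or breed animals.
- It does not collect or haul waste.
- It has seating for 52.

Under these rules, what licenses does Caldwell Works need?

Commercial Authorization, Liquor Authorization, Liquor License

(a) does not collect or haul waste; sells alcoholic beverages → Waste Hauler Permit not required.
(b) sells alcoholic beverages; seating 52 ≤ 86 → Liquor License required.
(c) seating 52 < 74; sells alcoholic beverages → Standard Registration not required.
(d) does not board or breed animals → Annual Certificate not required.
(e) sells alcoholic beverages → Liquor Authorization required.
(f) seating 52 ≤ 74 → Commercial Authorization required.
(g) sells alcoholic beverages; does not collect or haul waste → Trade Registration not required.
(h) sells alcoholic beverages; does not board or breed animals → Standard Certificate not required.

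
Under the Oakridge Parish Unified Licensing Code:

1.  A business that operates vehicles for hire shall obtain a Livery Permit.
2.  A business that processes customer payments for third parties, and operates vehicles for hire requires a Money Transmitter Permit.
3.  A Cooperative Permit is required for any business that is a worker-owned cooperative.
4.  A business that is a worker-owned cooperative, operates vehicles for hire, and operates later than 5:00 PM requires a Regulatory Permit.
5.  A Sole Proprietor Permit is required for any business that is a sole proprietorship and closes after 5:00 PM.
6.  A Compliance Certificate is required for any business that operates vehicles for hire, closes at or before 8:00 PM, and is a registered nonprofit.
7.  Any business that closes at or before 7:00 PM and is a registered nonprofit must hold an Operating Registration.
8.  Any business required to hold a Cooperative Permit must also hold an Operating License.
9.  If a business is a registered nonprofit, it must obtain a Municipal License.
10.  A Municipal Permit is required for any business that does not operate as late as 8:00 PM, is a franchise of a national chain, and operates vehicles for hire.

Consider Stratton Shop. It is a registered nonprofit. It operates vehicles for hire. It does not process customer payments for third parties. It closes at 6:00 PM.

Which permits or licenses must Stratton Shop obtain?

Compliance Certificate, Livery Permit, Municipal License, Operating Registration

1. operates vehicles for hire → Livery Permit required.
2. does not process customer payments for third parties; operates vehicles for hire → Money Transmitter Permit not required.
3. is a registered nonprofit (not: is a worker-owned cooperative) → Cooperative Permit not required.
4. is a registered nonprofit (not: is a worker-owned cooperative); operates vehicles for hire; closes 6:00 PM, after 5:00 PM → Regulatory Permit not required.
5. is a registered nonprofit (not: is a sole proprietorship); closes 6:00 PM, after 5:00 PM → Sole Proprietor Permit not required.
6. operates vehicles for hire; closes 6:00 PM, at/before 8:00 PM; is a registered nonprofit → Compliance Certificate required.
7. closes 6:00 PM, at/before 7:00 PM; is a registered nonprofit → Operating Registration required.
8. Cooperative Permit is not required → no effect.
9. is a registered nonprofit → Municipal License required.
10. closes 6:00 PM, at/before 8:00 PM; is a registered nonprofit (not: is a franchise of a national chain); operates vehicles for hire → Municipal Permit not required.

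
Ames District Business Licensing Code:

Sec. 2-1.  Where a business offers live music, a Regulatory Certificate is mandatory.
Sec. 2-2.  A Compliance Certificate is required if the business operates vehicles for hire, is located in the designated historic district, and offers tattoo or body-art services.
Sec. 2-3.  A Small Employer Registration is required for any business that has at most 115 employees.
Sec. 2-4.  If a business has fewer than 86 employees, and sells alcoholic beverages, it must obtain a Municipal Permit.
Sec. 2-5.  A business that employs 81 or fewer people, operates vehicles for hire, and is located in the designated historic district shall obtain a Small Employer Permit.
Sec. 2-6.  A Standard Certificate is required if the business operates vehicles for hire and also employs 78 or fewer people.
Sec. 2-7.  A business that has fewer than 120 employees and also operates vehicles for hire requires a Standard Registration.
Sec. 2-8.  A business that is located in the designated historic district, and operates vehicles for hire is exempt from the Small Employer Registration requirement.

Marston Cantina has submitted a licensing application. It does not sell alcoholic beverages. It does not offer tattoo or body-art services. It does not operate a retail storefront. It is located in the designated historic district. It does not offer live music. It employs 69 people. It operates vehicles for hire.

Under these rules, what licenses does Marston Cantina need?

Small Employer Permit, Standard Certificate, Standard Registration

Sec. 2-1. does not offer live music → Regulatory Certificate not required.
Sec. 2-2. operates vehicles for hire; is located in the designated historic district; does not offer tattoo or body-art services → Compliance Certificate not required.
Sec. 2-3. employees 69 ≤ 115 → Small Employer Registration required.
Sec. 2-4. employees 69 < 86; does not sell alcoholic beverages → Municipal Permit not required.
Sec. 2-5. employees 69 ≤ 81; operates vehicles for hire; is located in the designated historic district → Small Employer Permit required.
Sec. 2-6. operates vehicles for hire; employees 69 ≤ 78 → Standard Certificate required.
Sec. 2-7. employees 69 < 120; operates vehicles for hire → Standard Registration required.
Sec. 2-8. is located in the designated historic district; operates vehicles for hire → exempt from Small Employer Registration.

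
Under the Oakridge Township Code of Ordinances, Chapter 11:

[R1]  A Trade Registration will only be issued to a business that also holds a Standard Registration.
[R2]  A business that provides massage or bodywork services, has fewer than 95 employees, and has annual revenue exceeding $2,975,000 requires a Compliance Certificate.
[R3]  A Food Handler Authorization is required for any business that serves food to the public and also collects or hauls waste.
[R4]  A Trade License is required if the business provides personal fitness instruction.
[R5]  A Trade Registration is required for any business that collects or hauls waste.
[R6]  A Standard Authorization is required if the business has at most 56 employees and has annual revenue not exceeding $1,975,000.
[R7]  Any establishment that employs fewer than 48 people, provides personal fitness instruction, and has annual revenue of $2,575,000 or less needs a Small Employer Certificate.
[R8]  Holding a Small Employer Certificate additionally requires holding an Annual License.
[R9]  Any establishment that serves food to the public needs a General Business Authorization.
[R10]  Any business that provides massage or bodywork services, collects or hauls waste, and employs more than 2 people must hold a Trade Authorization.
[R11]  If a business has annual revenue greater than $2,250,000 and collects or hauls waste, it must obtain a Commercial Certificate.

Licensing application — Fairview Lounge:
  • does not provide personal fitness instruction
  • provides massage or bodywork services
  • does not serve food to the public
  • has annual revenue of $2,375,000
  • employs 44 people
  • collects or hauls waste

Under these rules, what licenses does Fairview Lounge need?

Commercial Certificate, Standard Registration, Trade Authorization, Trade Registration

[R1] Trade Registration is required → Standard Registration also required.
[R2] provides massage or bodywork services; employees 44 < 95; revenue $2,375,000 ≤ $2,975,000 → Compliance Certificate not required.
[R3] does not serve food to the public; collects or hauls waste → Food Handler Authorization not required.
[R4] does not provide personal fitness instruction → Trade License not required.
[R5] collects or hauls waste → Trade Registration required.
[R6] employees 44 ≤ 56; revenue $2,375,000 > $1,975,000 → Standard Authorization not required.
[R7] employees 44 < 48; does not provide personal fitness instruction; revenue $2,375,000 ≤ $2,575,000 → Small Employer Certificate not required.
[R8] Small Employer Certificate is not required → no effect.
[R9] does not serve food to the public → General Business Authorization not required.
[R10] provides massage or bodywork services; collects or hauls waste; employees 44 > 2 → Trade Authorization required.
[R11] revenue $2,375,000 > $2,250,000; collects or hauls waste → Commercial Certificate required.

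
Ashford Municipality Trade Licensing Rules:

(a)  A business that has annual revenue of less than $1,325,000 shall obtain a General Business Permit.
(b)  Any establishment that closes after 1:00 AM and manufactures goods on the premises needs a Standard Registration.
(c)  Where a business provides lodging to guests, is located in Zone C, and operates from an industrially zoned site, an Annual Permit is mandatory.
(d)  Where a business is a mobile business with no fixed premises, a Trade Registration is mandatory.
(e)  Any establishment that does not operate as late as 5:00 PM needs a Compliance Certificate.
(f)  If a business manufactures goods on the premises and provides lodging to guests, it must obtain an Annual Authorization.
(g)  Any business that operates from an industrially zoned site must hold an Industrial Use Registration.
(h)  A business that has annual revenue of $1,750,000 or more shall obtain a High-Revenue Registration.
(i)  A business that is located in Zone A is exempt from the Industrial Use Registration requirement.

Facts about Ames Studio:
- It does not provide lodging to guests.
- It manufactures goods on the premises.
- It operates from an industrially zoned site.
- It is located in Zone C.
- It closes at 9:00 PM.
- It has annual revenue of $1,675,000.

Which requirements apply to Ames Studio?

(a) revenue $1,675,000 ≥ $1,325,000 → General Business Permit not required.
(b) closes 9:00 PM, at/before 1:00 AM; manufactures goods on the premises → Standard Registration not required.
(c) does not provide lodging to guests; is located in Zone C; operates from an industrially zoned site → Annual Permit not required.
(d) operates from an industrially zoned site (not: is a mobile business with no fixed premises) → Trade Registration not required.
(e) closes 9:00 PM, after 5:00 PM → Compliance Certificate not required.
(f) manufactures goods on the premises; does not provide lodging to guests → Annual Authorization not required.
(g) operates from an industrially zoned site → Industrial Use Registration required.
(h) revenue $1,675,000 < $1,750,000 → High-Revenue Registration not required.
(i) is located in Zone C (not: is located in Zone A) → Industrial Use Registration exemption does not apply.

Industrial Use Registration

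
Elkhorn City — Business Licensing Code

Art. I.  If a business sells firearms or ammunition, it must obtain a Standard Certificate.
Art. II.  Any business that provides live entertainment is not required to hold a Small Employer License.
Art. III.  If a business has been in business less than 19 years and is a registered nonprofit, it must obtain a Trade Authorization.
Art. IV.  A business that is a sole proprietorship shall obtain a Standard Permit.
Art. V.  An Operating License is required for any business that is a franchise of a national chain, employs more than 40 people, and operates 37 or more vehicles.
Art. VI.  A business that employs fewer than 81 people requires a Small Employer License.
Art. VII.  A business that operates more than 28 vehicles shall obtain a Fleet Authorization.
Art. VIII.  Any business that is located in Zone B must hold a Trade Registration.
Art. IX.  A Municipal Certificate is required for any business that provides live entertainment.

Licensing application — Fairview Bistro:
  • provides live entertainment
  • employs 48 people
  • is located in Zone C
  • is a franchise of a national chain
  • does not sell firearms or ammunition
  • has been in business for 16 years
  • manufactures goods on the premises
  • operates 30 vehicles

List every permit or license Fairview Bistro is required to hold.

Fleet Authorization, Municipal Certificate

Art. I. does not sell firearms or ammunition → Standard Certificate not required.
Art. II. provides live entertainment → exempt from Small Employer License.
Art. III. years in business 16 < 19; is a franchise of a national chain (not: is a registered nonprofit) → Trade Authorization not required.
Art. IV. is a franchise of a national chain (not: is a sole proprietorship) → Standard Permit not required.
Art. V. is a franchise of a national chain; employees 48 > 40; vehicles 30 < 37 → Operating License not required.
Art. VI. employees 48 < 81 → Small Employer License required.
Art. VII. vehicles 30 > 28 → Fleet Authorization required.
Art. VIII. is located in Zone C (not: is located in Zone B) → Trade Registration not required.
Art. IX. provides live entertainment → Municipal Certificate required.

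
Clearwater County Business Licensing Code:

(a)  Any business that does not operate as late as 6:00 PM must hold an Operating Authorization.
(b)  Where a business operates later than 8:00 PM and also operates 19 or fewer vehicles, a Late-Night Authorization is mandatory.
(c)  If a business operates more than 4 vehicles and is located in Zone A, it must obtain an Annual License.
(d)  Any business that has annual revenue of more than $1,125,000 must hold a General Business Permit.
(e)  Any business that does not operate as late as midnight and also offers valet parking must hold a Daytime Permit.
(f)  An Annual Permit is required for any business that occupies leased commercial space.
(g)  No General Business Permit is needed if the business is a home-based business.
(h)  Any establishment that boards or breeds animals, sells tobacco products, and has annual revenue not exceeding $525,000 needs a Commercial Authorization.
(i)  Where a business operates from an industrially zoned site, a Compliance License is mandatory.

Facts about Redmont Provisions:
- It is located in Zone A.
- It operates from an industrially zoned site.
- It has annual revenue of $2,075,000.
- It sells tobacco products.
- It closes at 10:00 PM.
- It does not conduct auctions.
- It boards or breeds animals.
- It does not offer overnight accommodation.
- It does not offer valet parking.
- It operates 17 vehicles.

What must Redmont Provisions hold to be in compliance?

Annual License, Compliance License, General Business Permit, Late-Night Authorization

(a) closes 10:00 PM, after 6:00 PM → Operating Authorization not required.
(b) closes 10:00 PM, after 8:00 PM; vehicles 17 ≤ 19 → Late-Night Authorization required.
(c) vehicles 17 > 4; is located in Zone A → Annual License required.
(d) revenue $2,075,000 > $1,125,000 → General Business Permit required.
(e) closes 10:00 PM, at/before midnight; does not offer valet parking → Daytime Permit not required.
(f) operates from an industrially zoned site (not: occupies leased commercial space) → Annual Permit not required.
(g) operates from an industrially zoned site (not: is a home-based business) → General Business Permit exemption does not apply.
(h) boards or breeds animals; sells tobacco products; revenue $2,075,000 > $525,000 → Commercial Authorization not required.
(i) operates from an industrially zoned site → Compliance License required.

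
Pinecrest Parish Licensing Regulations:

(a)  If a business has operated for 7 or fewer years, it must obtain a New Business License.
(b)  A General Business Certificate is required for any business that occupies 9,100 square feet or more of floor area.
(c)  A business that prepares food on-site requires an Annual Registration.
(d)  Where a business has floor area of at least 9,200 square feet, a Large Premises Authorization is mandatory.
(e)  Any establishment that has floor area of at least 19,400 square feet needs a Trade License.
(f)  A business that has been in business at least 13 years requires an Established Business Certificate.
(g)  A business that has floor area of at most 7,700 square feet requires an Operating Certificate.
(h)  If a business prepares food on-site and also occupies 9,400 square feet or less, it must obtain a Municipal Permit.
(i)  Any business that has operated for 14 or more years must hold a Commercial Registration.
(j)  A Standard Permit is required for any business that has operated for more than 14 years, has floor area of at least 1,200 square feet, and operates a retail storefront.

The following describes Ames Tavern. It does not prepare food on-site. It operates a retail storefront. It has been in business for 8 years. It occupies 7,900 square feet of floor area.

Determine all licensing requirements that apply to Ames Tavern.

None

(a) years in business 8 > 7 → New Business License not required.
(b) floor area 7,900 square feet < 9,100 square feet → General Business Certificate not required.
(c) does not prepare food on-site → Annual Registration not required.
(d) floor area 7,900 square feet < 9,200 square feet → Large Premises Authorization not required.
(e) floor area 7,900 square feet < 19,400 square feet → Trade License not required.
(f) years in business 8 < 13 → Established Business Certificate not required.
(g) floor area 7,900 square feet > 7,700 square feet → Operating Certificate not required.
(h) does not prepare food on-site; floor area 7,900 square feet ≤ 9,400 square feet → Municipal Permit not required.
(i) years in business 8 < 14 → Commercial Registration not required.
(j) years in business 8 ≤ 14; floor area 7,900 square feet ≥ 1,200 square feet; operates a retail storefront → Standard Permit not required.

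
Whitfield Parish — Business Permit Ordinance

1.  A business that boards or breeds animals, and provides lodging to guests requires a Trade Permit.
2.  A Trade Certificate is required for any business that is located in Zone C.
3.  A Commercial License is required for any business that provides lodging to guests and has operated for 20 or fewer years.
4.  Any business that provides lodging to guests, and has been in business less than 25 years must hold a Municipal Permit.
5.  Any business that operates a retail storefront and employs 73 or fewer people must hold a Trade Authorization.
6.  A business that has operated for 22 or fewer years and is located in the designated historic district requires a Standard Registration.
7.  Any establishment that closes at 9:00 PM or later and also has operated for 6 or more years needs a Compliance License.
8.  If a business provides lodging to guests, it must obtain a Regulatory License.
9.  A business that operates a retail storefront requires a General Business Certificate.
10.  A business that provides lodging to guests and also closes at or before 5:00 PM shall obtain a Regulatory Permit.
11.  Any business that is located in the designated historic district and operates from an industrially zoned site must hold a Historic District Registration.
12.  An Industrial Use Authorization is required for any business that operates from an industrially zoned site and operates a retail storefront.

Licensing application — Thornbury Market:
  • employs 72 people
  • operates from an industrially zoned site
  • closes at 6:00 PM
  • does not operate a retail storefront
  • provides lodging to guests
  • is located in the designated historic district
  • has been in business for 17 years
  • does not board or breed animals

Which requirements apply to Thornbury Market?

1. does not board or breed animals; provides lodging to guests → Trade Permit not required.
2. is located in the designated historic district (not: is located in Zone C) → Trade Certificate not required.
3. provides lodging to guests; years in business 17 ≤ 20 → Commercial License required.
4. provides lodging to guests; years in business 17 < 25 → Municipal Permit required.
5. does not operate a retail storefront; employees 72 ≤ 73 → Trade Authorization not required.
6. years in business 17 ≤ 22; is located in the designated historic district → Standard Registration required.
7. closes 6:00 PM, at/before 9:00 PM; years in business 17 ≥ 6 → Compliance License not required.
8. provides lodging to guests → Regulatory License required.
9. does not operate a retail storefront → General Business Certificate not required.
10. provides lodging to guests; closes 6:00 PM, after 5:00 PM → Regulatory Permit not required.
11. is located in the designated historic district; operates from an industrially zoned site → Historic District Registration required.
12. operates from an industrially zoned site; does not operate a retail storefront → Industrial Use Authorization not required.

Commercial License, Historic District Registration, Municipal Permit, Regulatory License, Standard Registration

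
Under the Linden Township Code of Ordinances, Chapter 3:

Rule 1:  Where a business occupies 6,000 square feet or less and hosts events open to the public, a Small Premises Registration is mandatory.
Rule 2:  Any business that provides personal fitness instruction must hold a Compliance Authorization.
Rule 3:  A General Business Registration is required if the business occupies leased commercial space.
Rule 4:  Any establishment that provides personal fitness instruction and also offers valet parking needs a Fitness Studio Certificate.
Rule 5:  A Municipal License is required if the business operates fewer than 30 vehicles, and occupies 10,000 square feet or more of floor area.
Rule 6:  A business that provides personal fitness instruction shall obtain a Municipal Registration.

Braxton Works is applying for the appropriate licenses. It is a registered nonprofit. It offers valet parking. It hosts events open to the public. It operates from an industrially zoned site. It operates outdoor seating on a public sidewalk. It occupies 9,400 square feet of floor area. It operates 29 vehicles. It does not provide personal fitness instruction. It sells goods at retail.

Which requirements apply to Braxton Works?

None

Rule 1: floor area 9,400 square feet > 6,000 square feet; hosts events open to the public → Small Premises Registration not required.
Rule 2: does not provide personal fitness instruction → Compliance Authorization not required.
Rule 3: operates from an industrially zoned site (not: occupies leased commercial space) → General Business Registration not required.
Rule 4: does not provide personal fitness instruction; offers valet parking → Fitness Studio Certificate not required.
Rule 5: vehicles 29 < 30; floor area 9,400 square feet < 10,000 square feet → Municipal License not required.
Rule 6: does not provide personal fitness instruction → Municipal Registration not required.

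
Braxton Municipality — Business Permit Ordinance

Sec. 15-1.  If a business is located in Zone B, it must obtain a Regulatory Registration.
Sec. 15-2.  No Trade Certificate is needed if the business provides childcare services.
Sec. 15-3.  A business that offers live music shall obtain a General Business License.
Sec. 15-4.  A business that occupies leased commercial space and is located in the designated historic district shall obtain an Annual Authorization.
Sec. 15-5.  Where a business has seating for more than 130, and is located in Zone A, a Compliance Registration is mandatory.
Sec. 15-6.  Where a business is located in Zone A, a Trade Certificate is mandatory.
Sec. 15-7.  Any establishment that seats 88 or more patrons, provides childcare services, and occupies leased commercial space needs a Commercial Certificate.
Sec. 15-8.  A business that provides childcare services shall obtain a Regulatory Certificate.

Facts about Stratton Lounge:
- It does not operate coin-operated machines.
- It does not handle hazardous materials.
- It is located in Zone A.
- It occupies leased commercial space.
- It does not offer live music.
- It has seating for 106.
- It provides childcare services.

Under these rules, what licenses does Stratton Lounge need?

Commercial Certificate, Regulatory Certificate

Sec. 15-1. is located in Zone A (not: is located in Zone B) → Regulatory Registration not required.
Sec. 15-2. provides childcare services → exempt from Trade Certificate.
Sec. 15-3. does not offer live music → General Business License not required.
Sec. 15-4. occupies leased commercial space; is located in Zone A (not: is located in the designated historic district) → Annual Authorization not required.
Sec. 15-5. seating 106 ≤ 130; is located in Zone A → Compliance Registration not required.
Sec. 15-6. is located in Zone A → Trade Certificate required.
Sec. 15-7. seating 106 ≥ 88; provides childcare services; occupies leased commercial space → Commercial Certificate required.
Sec. 15-8. provides childcare services → Regulatory Certificate required.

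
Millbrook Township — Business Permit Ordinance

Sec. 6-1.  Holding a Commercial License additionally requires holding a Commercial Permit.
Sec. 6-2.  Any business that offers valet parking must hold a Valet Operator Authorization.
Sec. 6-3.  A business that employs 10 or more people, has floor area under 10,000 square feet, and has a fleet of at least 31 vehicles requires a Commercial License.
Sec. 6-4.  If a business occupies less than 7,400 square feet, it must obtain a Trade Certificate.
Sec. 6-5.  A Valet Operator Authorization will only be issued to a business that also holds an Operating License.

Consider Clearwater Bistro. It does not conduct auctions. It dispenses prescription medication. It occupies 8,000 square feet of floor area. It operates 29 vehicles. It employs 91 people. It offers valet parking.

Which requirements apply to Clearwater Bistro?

Sec. 6-1. Commercial License is not required → no effect.
Sec. 6-2. offers valet parking → Valet Operator Authorization required.
Sec. 6-3. employees 91 ≥ 10; floor area 8,000 square feet < 10,000 square feet; vehicles 29 < 31 → Commercial License not required.
Sec. 6-4. floor area 8,000 square feet ≥ 7,400 square feet → Trade Certificate not required.
Sec. 6-5. Valet Operator Authorization is required → Operating License also required.

Operating License, Valet Operator Authorization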